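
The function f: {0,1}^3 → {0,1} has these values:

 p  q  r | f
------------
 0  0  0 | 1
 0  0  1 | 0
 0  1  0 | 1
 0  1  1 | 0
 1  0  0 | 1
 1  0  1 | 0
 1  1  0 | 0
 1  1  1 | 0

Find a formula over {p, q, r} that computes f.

f=1 on 3 inputs: (0,0,0), (0,1,0), (1,0,0). Reading each as a conjunction of literals (¬p·¬q·¬r, ¬p·q·¬r, p·¬q·¬r) and taking the OR gives the canonical DNF.

f(p, q, r) = (((p' · q') · r') + ((p' · q) · r')) + ((p · q') · r')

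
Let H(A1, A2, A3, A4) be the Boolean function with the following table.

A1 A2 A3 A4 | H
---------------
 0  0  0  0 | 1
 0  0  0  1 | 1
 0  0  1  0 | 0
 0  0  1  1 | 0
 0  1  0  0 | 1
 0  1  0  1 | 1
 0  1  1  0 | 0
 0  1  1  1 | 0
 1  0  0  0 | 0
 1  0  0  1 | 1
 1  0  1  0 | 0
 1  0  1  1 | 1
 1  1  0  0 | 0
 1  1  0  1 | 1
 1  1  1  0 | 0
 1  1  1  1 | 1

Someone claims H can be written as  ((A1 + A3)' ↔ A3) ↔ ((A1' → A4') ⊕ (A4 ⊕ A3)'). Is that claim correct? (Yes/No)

Evaluate ((A1 + A3)' ↔ A3) ↔ ((A1' → A4') ⊕ (A4 ⊕ A3)') on each row and compare to H:
  A1=0, A2=0, A3=0, A4=0: formula gives 1, H = 1 ✓
  A1=0, A2=0, A3=0, A4=1: formula gives 1, H = 1 ✓
  A1=0, A2=0, A3=1, A4=0: formula gives 0, H = 0 ✓
  A1=0, A2=0, A3=1, A4=1: formula gives 0, H = 0 ✓
  … (the remaining 12 rows also agree.)
All 16 rows match — the expression computes H exactly.

Yes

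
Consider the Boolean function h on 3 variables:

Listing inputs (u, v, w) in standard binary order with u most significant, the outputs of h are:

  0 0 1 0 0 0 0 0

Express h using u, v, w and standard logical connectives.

Only row (0,1,0) gives 1. That row's minterm ¬u·v·¬w is h directly.

h(u, v, w) = (not u and v) and not w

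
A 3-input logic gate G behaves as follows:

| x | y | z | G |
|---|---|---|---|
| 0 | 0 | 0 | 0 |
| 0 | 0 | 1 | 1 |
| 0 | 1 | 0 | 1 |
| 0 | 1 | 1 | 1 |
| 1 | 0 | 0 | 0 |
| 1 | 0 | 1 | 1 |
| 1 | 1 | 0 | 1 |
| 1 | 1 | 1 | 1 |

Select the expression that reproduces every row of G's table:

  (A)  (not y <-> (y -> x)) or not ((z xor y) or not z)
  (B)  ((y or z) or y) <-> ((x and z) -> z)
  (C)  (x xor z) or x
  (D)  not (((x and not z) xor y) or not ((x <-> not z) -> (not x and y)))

(A) disagrees with G on (0,0,0) (formula → 1, table → 0); rule it out.
(C) disagrees with G on (0,1,0) (formula → 0, table → 1); rule it out.
(D) disagrees with G on (0,0,0) (formula → 1, table → 0); rule it out.
That leaves (B). Evaluating it on every row reproduces the table of G exactly.

B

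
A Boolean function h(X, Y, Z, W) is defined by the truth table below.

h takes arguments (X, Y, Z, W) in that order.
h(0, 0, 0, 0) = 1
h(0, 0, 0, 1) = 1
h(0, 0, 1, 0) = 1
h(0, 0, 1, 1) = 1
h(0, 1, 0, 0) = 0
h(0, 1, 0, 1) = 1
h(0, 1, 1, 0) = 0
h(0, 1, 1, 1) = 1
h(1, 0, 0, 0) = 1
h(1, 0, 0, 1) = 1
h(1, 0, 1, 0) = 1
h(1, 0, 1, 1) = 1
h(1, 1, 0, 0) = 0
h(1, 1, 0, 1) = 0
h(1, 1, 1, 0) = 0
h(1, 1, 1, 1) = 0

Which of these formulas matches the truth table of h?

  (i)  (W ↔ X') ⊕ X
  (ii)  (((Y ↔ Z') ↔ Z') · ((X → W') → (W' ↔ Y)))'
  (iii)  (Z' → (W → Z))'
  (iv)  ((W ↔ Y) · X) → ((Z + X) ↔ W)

(i) fails at (0,0,0,0): the formula yields 0, h is 1.
(iii) fails at (0,0,0,0): the formula yields 0, h is 1.
(iv) fails at (0,1,0,0): the formula yields 1, h is 0.
(ii) is the remaining candidate, and it agrees with h on all 16 inputs.

ii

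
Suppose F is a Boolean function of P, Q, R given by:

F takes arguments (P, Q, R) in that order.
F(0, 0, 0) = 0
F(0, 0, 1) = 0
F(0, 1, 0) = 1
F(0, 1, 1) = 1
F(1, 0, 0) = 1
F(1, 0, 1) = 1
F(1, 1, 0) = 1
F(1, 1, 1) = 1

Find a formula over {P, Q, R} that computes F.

F(P, Q, R) = (((P' · Q') · R') + ((P' · Q') · R))'

There are just 2 zero rows: (0,0,0), (0,0,1). Their minterms are ¬P·¬Q·¬R, ¬P·¬Q·R; the OR of those covers precisely the 0-outputs, and negating it yields F.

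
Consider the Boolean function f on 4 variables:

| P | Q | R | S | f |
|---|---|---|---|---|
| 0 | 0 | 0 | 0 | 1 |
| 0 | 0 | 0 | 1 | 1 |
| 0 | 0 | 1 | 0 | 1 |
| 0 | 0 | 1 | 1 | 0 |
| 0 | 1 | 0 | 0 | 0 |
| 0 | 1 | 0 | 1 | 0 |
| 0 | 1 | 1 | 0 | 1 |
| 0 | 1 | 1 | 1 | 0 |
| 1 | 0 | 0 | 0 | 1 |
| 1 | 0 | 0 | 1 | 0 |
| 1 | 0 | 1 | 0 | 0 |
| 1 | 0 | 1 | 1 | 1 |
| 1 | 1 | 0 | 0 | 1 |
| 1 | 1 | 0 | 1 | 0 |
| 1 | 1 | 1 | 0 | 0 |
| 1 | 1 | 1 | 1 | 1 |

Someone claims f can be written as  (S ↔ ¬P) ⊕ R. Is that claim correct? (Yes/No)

Test each input against both f and the formula:
  P=0, Q=0, R=0, S=0: formula gives 0, but f = 1 ✗
A single disagreement suffices: at (0,0,0,0) they differ, so the formula does not compute f.

No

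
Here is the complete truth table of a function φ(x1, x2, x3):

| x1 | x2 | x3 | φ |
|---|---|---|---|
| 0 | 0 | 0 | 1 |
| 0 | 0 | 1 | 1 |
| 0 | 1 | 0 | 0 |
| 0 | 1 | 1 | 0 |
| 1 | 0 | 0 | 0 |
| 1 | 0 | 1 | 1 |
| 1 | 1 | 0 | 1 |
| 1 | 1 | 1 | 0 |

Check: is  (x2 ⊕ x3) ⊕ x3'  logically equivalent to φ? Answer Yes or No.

No

Check the formula against φ row by row:
  x1=0, x2=0, x3=0: formula gives 1, φ = 1 ✓
  x1=0, x2=0, x3=1: formula gives 1, φ = 1 ✓
  x1=0, x2=1, x3=0: formula gives 0, φ = 0 ✓
  x1=0, x2=1, x3=1: formula gives 0, φ = 0 ✓
  x1=1, x2=0, x3=0: formula gives 1, but φ = 0 ✗
A single disagreement suffices: at (1,0,0) they differ, so the formula does not compute φ.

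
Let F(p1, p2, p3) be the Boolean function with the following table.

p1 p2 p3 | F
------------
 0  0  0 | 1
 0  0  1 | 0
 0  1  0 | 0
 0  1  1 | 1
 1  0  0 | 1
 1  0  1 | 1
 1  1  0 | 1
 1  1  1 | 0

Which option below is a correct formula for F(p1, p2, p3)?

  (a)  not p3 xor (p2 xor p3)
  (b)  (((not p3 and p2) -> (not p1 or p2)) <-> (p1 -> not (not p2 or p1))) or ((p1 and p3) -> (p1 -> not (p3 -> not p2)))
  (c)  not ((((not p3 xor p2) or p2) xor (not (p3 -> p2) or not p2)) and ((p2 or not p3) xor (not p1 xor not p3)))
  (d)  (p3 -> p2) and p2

(a): at (0,0,1) it gives 1, but F = 0 — eliminated.
(b): at (0,0,1) it gives 1, but F = 0 — eliminated.
(d): at (0,0,0) it gives 0, but F = 1 — eliminated.
Only (c) survives; checking it on all 8 rows confirms it matches F.

c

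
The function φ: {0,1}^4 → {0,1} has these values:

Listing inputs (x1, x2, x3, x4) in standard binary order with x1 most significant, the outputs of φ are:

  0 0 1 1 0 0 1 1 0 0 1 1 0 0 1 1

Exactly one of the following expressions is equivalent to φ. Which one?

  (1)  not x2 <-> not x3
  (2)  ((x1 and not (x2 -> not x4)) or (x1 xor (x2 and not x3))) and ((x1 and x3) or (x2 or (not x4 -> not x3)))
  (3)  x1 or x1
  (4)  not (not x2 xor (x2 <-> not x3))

4

(1): at (0,0,0,0) it gives 1, but φ = 0 — eliminated.
(2): at (0,0,1,0) it gives 0, but φ = 1 — eliminated.
(3): at (0,0,1,0) it gives 0, but φ = 1 — eliminated.
Only (4) survives; checking it on all 16 rows confirms it matches φ.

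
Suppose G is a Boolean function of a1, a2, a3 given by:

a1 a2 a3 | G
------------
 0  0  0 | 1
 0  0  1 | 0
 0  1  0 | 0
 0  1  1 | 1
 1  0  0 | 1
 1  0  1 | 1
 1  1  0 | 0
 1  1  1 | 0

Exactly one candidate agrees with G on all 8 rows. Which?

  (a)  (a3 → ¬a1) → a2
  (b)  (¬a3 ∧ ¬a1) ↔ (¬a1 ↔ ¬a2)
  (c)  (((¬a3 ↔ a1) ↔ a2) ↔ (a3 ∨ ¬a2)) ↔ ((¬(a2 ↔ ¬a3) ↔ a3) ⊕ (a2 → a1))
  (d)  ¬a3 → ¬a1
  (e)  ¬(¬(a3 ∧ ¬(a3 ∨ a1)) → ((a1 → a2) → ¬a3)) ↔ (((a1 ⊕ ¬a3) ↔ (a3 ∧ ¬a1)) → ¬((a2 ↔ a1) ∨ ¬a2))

b

(a) disagrees with G on (0,0,0) (formula → 0, table → 1); rule it out.
(c) disagrees with G on (0,1,0) (formula → 1, table → 0); rule it out.
(d) disagrees with G on (0,0,1) (formula → 1, table → 0); rule it out.
(e) disagrees with G on (0,0,0) (formula → 0, table → 1); rule it out.
(b) is the remaining candidate, and it agrees with G on all 8 inputs.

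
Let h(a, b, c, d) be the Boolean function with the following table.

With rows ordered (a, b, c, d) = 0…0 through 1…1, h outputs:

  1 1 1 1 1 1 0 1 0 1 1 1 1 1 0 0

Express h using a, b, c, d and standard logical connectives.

h(a, b, c, d) = ~((((((~a & b) & c) & ~d) | (((a & ~b) & ~c) & ~d)) | (((a & b) & c) & ~d)) | (((a & b) & c) & d))

h is 0 on only 4 rows — (0,1,1,0), (1,0,0,0), (1,1,1,0), (1,1,1,1). Writing each as a minterm (¬a·b·c·¬d, a·¬b·¬c·¬d, a·b·c·¬d, a·b·c·d) and OR-ing them characterizes exactly where h=0, so h is the negation of that disjunction.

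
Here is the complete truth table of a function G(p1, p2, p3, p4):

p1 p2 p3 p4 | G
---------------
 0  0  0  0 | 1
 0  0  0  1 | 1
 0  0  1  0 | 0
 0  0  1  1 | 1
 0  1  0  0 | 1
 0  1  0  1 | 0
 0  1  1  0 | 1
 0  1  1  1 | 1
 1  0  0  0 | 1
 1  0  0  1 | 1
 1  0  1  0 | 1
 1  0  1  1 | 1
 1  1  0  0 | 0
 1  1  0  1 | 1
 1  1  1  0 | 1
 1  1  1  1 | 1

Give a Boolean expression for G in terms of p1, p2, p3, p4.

There are just 3 zero rows: (0,0,1,0), (0,1,0,1), (1,1,0,0). Their minterms are ¬p1·¬p2·p3·¬p4, ¬p1·p2·¬p3·p4, p1·p2·¬p3·¬p4; the OR of those covers precisely the 0-outputs, and negating it yields G.

G(p1, p2, p3, p4) = ¬(((((¬p1 ∧ ¬p2) ∧ p3) ∧ ¬p4) ∨ (((¬p1 ∧ p2) ∧ ¬p3) ∧ p4)) ∨ (((p1 ∧ p2) ∧ ¬p3) ∧ ¬p4))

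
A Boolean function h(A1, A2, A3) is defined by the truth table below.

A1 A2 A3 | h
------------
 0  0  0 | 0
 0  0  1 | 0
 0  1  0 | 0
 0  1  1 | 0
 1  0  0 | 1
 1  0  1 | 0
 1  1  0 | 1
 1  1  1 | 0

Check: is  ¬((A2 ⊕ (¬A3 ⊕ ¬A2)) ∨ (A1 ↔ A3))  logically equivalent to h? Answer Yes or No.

Yes

Test each input against both h and the formula:
  A1=0, A2=0, A3=0: formula gives 0, h = 0 ✓
  A1=0, A2=0, A3=1: formula gives 0, h = 0 ✓
  A1=0, A2=1, A3=0: formula gives 0, h = 0 ✓
  A1=0, A2=1, A3=1: formula gives 0, h = 0 ✓
  A1=1, A2=0, A3=0: formula gives 1, h = 1 ✓
  … (the remaining 3 rows also agree.)
All 8 rows match — the expression computes h exactly.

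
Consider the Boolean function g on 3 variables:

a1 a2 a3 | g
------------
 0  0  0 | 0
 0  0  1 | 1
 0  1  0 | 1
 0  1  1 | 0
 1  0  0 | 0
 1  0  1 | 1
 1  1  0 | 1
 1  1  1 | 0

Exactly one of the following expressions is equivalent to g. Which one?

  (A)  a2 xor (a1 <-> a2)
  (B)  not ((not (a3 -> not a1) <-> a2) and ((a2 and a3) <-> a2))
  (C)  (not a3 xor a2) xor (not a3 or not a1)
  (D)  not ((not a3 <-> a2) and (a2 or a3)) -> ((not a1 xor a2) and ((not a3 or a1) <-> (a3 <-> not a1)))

D

(A) fails at (0,0,0): the formula yields 1, g is 0.
(B) fails at (0,0,1): the formula yields 0, g is 1.
(C) fails at (1,0,1): the formula yields 0, g is 1.
(D) is the remaining candidate, and it agrees with g on all 8 inputs.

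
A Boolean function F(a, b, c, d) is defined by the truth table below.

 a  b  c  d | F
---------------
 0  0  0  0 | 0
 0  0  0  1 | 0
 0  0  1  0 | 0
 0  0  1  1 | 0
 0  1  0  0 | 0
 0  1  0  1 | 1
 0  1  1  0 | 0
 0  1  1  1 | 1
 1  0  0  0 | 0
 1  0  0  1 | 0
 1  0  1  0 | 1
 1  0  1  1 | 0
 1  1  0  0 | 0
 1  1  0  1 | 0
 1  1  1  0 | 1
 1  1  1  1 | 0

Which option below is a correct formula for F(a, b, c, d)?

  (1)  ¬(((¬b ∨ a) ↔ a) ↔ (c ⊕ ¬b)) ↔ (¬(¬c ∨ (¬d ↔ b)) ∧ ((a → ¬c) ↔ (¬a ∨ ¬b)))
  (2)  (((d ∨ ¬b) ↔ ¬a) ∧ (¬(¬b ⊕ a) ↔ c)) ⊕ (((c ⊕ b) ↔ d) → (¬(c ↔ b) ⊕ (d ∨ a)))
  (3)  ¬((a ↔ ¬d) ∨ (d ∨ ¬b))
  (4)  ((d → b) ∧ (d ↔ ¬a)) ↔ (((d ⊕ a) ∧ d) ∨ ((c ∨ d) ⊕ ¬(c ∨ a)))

(1): at (0,0,1,1) it gives 1, but F = 0 — eliminated.
(2): at (0,0,0,0) it gives 1, but F = 0 — eliminated.
(3): at (0,1,0,0) it gives 1, but F = 0 — eliminated.
That leaves (4). Evaluating it on every row reproduces the table of F exactly.

4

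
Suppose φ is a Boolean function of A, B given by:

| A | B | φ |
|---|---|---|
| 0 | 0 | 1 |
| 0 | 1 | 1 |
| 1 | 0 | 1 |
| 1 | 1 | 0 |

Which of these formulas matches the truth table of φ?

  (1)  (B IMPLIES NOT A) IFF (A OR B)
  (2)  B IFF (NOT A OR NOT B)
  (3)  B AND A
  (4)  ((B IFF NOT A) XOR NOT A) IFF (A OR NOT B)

4

(1) disagrees with φ on (0,0) (formula → 0, table → 1); rule it out.
(2) disagrees with φ on (0,0) (formula → 0, table → 1); rule it out.
(3) disagrees with φ on (0,0) (formula → 0, table → 1); rule it out.
Only (4) survives; checking it on all 4 rows confirms it matches φ.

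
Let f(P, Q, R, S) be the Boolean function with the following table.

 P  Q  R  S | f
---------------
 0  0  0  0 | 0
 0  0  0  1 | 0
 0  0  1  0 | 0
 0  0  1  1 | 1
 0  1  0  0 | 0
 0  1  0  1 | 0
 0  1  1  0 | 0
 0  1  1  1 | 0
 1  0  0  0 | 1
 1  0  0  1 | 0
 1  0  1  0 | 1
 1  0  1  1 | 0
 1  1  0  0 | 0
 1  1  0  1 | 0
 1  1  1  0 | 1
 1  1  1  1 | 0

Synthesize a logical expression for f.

f(P, Q, R, S) = (((((¬P ∧ ¬Q) ∧ R) ∧ S) ∨ (((P ∧ ¬Q) ∧ ¬R) ∧ ¬S)) ∨ (((P ∧ ¬Q) ∧ R) ∧ ¬S)) ∨ (((P ∧ Q) ∧ R) ∧ ¬S)

The 1-rows are (0,0,1,1), (1,0,0,0), (1,0,1,0), (1,1,1,0). Each contributes one minterm — ¬P·¬Q·R·S; P·¬Q·¬R·¬S; P·¬Q·R·¬S; P·Q·R·¬S — and their disjunction is a sum-of-products form of f.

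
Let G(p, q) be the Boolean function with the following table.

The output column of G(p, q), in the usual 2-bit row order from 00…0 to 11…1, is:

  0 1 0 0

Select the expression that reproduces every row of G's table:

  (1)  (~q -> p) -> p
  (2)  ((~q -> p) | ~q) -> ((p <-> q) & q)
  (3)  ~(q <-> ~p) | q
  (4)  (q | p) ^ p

(1): at (0,0) it gives 1, but G = 0 — eliminated.
(2): at (0,1) it gives 0, but G = 1 — eliminated.
(3): at (0,0) it gives 1, but G = 0 — eliminated.
(4) is the remaining candidate, and it agrees with G on all 4 inputs.

4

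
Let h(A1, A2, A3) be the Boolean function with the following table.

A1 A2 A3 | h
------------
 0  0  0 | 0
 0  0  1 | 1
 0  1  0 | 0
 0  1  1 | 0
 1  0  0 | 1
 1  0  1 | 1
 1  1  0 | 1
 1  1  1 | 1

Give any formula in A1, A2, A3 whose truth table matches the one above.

h is 0 on only 3 rows — (0,0,0), (0,1,0), (0,1,1). Writing each as a minterm (¬A1·¬A2·¬A3, ¬A1·A2·¬A3, ¬A1·A2·A3) and OR-ing them characterizes exactly where h=0, so h is the negation of that disjunction.

h(A1, A2, A3) = ~((((~A1 & ~A2) & ~A3) | ((~A1 & A2) & ~A3)) | ((~A1 & A2) & A3))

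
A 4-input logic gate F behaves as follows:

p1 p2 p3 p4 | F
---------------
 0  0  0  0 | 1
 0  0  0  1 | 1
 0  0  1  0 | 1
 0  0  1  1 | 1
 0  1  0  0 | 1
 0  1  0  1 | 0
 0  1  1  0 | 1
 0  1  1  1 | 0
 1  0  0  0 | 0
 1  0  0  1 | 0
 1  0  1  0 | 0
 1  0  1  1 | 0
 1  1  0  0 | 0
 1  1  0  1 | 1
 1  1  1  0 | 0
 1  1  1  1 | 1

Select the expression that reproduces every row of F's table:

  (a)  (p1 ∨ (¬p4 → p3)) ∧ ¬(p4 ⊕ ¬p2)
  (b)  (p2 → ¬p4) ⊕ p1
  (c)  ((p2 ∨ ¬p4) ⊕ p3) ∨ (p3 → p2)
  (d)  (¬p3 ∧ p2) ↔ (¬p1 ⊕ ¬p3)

b

(a) disagrees with F on (0,0,0,0) (formula → 0, table → 1); rule it out.
(c) disagrees with F on (0,0,1,0) (formula → 0, table → 1); rule it out.
(d) disagrees with F on (0,0,1,0) (formula → 0, table → 1); rule it out.
Only (b) survives; checking it on all 16 rows confirms it matches F.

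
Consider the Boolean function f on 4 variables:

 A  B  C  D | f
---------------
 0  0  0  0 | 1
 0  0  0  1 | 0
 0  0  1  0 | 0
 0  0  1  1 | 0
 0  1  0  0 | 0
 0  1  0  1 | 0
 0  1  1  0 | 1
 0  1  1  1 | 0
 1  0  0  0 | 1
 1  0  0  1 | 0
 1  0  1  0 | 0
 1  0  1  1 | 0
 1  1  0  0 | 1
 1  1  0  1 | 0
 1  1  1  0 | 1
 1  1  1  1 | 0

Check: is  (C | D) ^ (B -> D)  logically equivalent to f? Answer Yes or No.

Evaluate (C | D) ^ (B -> D) on each row and compare to f:
  A=0, B=0, C=0, D=0: formula gives 1, f = 1 ✓
  A=0, B=0, C=0, D=1: formula gives 0, f = 0 ✓
  A=0, B=0, C=1, D=0: formula gives 0, f = 0 ✓
  A=0, B=0, C=1, D=1: formula gives 0, f = 0 ✓
  …
  A=1, B=1, C=0, D=0: formula gives 0, but f = 1 ✗
Row (1,1,0,0) is a counterexample, so the formula is not equivalent to f.

No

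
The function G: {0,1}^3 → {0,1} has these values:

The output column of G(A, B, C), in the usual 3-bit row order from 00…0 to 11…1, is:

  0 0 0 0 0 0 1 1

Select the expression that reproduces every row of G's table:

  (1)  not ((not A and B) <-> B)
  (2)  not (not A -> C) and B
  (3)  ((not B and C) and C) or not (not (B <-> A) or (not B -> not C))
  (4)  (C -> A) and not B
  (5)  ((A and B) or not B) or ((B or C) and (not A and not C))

1

(2): at (0,1,0) it gives 1, but G = 0 — eliminated.
(3): at (0,0,1) it gives 1, but G = 0 — eliminated.
(4): at (0,0,0) it gives 1, but G = 0 — eliminated.
(5): at (0,0,0) it gives 1, but G = 0 — eliminated.
That leaves (1). Evaluating it on every row reproduces the table of G exactly.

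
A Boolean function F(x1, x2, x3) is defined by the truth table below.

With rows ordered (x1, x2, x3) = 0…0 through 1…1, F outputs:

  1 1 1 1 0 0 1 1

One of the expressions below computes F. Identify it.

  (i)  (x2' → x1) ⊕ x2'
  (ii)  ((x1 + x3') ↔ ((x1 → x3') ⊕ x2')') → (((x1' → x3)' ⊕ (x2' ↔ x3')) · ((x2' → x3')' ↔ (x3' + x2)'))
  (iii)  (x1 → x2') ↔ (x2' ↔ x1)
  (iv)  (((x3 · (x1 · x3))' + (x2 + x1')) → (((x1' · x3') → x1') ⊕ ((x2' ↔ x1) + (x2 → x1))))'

(ii) disagrees with F on (0,0,0) (formula → 0, table → 1); rule it out.
(iii) disagrees with F on (0,0,0) (formula → 0, table → 1); rule it out.
(iv) disagrees with F on (1,0,0) (formula → 1, table → 0); rule it out.
That leaves (i). Evaluating it on every row reproduces the table of F exactly.

i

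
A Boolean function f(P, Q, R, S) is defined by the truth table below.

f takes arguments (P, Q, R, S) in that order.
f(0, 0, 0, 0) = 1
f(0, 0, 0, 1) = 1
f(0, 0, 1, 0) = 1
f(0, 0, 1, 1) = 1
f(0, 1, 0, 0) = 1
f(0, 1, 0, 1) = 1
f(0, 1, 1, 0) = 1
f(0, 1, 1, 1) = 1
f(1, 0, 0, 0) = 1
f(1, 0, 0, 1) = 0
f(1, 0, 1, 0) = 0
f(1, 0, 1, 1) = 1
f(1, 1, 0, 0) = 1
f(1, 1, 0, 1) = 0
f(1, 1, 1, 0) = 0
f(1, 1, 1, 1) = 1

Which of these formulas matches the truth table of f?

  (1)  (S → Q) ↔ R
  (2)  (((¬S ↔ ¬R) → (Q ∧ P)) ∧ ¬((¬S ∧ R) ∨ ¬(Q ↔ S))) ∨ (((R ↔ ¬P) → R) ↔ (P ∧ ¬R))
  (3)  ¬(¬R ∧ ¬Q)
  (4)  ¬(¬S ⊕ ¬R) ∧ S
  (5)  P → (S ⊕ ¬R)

(1) disagrees with f on (0,0,0,0) (formula → 0, table → 1); rule it out.
(2) disagrees with f on (0,0,0,0) (formula → 0, table → 1); rule it out.
(3) disagrees with f on (0,0,0,0) (formula → 0, table → 1); rule it out.
(4) disagrees with f on (0,0,0,0) (formula → 0, table → 1); rule it out.
That leaves (5). Evaluating it on every row reproduces the table of f exactly.

5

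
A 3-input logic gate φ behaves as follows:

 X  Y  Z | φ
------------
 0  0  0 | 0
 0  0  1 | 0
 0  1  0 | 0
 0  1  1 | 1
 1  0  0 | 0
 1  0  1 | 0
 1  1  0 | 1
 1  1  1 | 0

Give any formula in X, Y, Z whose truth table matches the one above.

The 1-rows are (0,1,1), (1,1,0). Each contributes one minterm — ¬X·Y·Z; X·Y·¬Z — and their disjunction is a sum-of-products form of φ.

φ(X, Y, Z) = ((X' · Y) · Z) + ((X · Y) · Z')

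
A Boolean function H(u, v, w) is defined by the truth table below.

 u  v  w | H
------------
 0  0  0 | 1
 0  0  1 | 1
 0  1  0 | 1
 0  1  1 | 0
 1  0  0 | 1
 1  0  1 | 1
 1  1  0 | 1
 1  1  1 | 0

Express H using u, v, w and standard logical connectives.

There are just 2 zero rows: (0,1,1), (1,1,1). Their minterms are ¬u·v·w, u·v·w; the OR of those covers precisely the 0-outputs, and negating it yields H.

H(u, v, w) = NOT (((NOT u AND v) AND w) OR ((u AND v) AND w))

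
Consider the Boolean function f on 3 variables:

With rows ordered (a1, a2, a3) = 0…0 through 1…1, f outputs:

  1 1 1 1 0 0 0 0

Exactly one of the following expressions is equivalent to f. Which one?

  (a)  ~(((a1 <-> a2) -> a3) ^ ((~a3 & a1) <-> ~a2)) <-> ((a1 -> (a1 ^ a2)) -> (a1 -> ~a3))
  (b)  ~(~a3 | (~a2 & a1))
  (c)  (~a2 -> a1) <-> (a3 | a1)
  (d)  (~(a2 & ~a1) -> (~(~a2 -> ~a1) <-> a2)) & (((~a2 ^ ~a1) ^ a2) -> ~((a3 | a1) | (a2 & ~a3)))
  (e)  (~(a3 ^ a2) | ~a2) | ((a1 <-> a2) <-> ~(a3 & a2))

(a) fails at (0,0,1): the formula yields 0, f is 1.
(b) fails at (0,0,0): the formula yields 0, f is 1.
(c) fails at (0,0,1): the formula yields 0, f is 1.
(e) fails at (0,1,0): the formula yields 0, f is 1.
That leaves (d). Evaluating it on every row reproduces the table of f exactly.

d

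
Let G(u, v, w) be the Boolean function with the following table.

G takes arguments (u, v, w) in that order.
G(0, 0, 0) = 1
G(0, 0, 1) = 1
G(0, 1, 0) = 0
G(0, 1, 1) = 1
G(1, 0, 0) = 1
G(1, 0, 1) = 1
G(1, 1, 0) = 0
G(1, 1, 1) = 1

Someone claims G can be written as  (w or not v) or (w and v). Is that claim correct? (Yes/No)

Yes

Check the formula against G row by row:
  u=0, v=0, w=0: formula gives 1, G = 1 ✓
  u=0, v=0, w=1: formula gives 1, G = 1 ✓
  u=0, v=1, w=0: formula gives 0, G = 0 ✓
  u=0, v=1, w=1: formula gives 1, G = 1 ✓
  u=1, v=0, w=0: formula gives 1, G = 1 ✓
  …and likewise for the remaining 3 rows.
No disagreement on any input; they are logically equivalent.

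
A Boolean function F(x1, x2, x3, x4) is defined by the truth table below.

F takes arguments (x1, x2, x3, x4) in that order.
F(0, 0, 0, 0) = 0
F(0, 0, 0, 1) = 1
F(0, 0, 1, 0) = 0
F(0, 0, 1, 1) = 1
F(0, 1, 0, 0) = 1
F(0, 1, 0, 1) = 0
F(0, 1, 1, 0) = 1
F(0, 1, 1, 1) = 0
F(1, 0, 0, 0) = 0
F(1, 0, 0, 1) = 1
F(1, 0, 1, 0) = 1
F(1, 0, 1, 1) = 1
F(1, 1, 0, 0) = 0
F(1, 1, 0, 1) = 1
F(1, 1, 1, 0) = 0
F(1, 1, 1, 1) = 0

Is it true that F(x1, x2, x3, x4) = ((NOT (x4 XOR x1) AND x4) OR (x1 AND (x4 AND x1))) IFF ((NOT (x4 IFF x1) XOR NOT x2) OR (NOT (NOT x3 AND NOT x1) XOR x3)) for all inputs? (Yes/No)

Yes

Test each input against both F and the formula:
  x1=0, x2=0, x3=0, x4=0: formula gives 0, F = 0 ✓
  x1=0, x2=0, x3=0, x4=1: formula gives 1, F = 1 ✓
  x1=0, x2=0, x3=1, x4=0: formula gives 0, F = 0 ✓
  x1=0, x2=0, x3=1, x4=1: formula gives 1, F = 1 ✓
  … (the remaining 12 rows also agree.)
All 16 rows match — the expression computes F exactly.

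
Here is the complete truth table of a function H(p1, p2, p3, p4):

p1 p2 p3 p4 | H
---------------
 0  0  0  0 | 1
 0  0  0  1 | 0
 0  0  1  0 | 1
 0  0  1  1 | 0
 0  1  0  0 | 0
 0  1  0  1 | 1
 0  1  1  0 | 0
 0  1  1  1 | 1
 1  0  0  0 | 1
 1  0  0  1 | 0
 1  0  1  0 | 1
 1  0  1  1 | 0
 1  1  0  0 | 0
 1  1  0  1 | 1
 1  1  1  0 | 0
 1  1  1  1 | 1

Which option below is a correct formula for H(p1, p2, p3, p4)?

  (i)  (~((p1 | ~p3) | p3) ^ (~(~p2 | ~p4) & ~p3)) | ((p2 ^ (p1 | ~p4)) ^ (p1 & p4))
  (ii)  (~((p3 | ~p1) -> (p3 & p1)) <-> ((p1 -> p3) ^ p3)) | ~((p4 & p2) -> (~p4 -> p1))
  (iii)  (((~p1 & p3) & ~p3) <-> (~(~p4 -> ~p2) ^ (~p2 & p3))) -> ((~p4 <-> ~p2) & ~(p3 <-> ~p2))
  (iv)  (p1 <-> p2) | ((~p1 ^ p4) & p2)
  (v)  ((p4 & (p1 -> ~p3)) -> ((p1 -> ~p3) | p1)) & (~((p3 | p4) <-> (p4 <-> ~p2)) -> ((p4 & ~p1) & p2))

(ii) fails at (0,0,0,1): the formula yields 1, H is 0.
(iii) fails at (0,0,1,1): the formula yields 1, H is 0.
(iv) fails at (0,0,0,1): the formula yields 1, H is 0.
(v) fails at (0,0,0,1): the formula yields 1, H is 0.
Only (i) survives; checking it on all 16 rows confirms it matches H.

i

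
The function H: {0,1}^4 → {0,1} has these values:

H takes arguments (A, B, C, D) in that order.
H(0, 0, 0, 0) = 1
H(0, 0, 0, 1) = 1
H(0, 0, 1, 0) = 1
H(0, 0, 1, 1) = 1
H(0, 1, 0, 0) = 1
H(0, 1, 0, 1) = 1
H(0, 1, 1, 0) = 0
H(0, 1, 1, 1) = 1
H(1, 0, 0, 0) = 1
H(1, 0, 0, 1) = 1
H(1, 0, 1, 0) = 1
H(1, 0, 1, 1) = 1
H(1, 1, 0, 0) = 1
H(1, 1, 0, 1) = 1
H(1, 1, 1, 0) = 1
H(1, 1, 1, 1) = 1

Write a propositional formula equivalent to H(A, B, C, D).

H(A, B, C, D) = not (((not A and B) and C) and not D)

H is 0 on exactly one input, (0,1,1,0), whose minterm is ¬A·B·C·¬D. So H is the negation of that single conjunction.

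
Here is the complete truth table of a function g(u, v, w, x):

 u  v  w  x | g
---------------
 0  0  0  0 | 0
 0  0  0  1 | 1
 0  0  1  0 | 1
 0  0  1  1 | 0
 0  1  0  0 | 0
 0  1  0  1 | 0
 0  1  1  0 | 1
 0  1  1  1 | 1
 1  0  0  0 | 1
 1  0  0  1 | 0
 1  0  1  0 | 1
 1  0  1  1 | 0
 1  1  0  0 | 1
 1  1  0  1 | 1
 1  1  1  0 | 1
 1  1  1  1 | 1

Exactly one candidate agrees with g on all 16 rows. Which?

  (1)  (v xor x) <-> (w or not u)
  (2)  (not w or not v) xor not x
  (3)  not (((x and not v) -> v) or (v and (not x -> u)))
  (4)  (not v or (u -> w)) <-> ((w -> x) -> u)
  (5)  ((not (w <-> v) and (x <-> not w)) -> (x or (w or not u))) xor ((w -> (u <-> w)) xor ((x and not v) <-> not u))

(1) fails at (0,0,1,0): the formula yields 0, g is 1.
(2) fails at (0,0,1,0): the formula yields 0, g is 1.
(3) fails at (0,0,1,0): the formula yields 0, g is 1.
(4) fails at (0,0,0,1): the formula yields 0, g is 1.
(5) is the remaining candidate, and it agrees with g on all 16 inputs.

5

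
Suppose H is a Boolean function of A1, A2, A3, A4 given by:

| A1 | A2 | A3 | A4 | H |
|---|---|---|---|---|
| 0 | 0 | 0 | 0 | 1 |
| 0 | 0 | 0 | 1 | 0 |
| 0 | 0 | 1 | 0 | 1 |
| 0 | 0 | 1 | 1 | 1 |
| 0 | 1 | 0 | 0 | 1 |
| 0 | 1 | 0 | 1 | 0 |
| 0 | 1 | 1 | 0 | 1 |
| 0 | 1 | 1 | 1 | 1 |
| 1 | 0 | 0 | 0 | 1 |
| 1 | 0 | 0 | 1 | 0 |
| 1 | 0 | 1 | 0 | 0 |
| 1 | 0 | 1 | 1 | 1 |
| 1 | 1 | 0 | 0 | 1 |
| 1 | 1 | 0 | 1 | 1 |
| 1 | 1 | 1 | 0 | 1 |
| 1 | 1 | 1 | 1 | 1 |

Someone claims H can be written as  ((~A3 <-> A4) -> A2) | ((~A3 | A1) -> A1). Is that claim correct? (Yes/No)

Test each input against both H and the formula:
  A1=0, A2=0, A3=0, A4=0: formula gives 1, H = 1 ✓
  A1=0, A2=0, A3=0, A4=1: formula gives 0, H = 0 ✓
  A1=0, A2=0, A3=1, A4=0: formula gives 1, H = 1 ✓
  A1=0, A2=0, A3=1, A4=1: formula gives 1, H = 1 ✓
  …
  A1=0, A2=1, A3=0, A4=1: formula gives 1, but H = 0 ✗
Row (0,1,0,1) is a counterexample, so the formula is not equivalent to H.

No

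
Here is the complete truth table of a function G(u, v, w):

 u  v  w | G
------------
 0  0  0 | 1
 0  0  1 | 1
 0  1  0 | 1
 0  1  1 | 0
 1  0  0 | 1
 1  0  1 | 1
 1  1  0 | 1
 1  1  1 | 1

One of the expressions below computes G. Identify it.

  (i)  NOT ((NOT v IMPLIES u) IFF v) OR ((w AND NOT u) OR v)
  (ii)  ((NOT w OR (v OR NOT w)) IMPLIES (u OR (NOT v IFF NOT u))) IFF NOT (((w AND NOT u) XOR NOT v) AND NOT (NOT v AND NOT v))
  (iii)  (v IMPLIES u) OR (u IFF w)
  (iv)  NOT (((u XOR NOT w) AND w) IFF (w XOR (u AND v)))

iii

(i) fails at (0,0,0): the formula yields 0, G is 1.
(ii) fails at (0,1,0): the formula yields 0, G is 1.
(iv) fails at (0,0,0): the formula yields 0, G is 1.
Only (iii) survives; checking it on all 8 rows confirms it matches G.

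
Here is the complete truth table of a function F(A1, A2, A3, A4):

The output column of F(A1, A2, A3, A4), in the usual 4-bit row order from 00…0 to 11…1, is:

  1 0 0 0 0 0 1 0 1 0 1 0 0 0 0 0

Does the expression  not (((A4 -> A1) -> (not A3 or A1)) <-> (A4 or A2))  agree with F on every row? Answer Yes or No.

Test each input against both F and the formula:
  A1=0, A2=0, A3=0, A4=0: formula gives 1, F = 1 ✓
  A1=0, A2=0, A3=0, A4=1: formula gives 0, F = 0 ✓
  A1=0, A2=0, A3=1, A4=0: formula gives 0, F = 0 ✓
  A1=0, A2=0, A3=1, A4=1: formula gives 0, F = 0 ✓
  …and likewise for the remaining 12 rows.
Every row agrees, so the formula is equivalent.

Yes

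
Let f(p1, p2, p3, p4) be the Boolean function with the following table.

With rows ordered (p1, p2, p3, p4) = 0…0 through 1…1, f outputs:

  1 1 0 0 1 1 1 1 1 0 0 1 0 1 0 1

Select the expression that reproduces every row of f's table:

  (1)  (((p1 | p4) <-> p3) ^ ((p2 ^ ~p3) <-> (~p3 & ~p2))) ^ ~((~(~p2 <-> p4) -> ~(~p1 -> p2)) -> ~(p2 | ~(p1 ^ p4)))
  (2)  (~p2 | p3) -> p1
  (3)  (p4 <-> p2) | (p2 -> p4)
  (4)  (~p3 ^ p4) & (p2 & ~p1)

1

(2) fails at (0,0,0,0): the formula yields 0, f is 1.
(3) fails at (0,0,1,0): the formula yields 1, f is 0.
(4) fails at (0,0,0,0): the formula yields 0, f is 1.
Only (1) survives; checking it on all 16 rows confirms it matches f.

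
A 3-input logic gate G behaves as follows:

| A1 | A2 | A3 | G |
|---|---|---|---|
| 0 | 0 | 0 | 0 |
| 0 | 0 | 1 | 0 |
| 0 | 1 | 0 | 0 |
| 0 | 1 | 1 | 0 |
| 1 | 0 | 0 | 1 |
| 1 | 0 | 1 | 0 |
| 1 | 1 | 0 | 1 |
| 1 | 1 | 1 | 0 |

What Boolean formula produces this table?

G(A1, A2, A3) = ((A1 ∧ ¬A2) ∧ ¬A3) ∨ ((A1 ∧ A2) ∧ ¬A3)

The 1-rows are (1,0,0), (1,1,0). Each contributes one minterm — A1·¬A2·¬A3; A1·A2·¬A3 — and their disjunction is a sum-of-products form of G.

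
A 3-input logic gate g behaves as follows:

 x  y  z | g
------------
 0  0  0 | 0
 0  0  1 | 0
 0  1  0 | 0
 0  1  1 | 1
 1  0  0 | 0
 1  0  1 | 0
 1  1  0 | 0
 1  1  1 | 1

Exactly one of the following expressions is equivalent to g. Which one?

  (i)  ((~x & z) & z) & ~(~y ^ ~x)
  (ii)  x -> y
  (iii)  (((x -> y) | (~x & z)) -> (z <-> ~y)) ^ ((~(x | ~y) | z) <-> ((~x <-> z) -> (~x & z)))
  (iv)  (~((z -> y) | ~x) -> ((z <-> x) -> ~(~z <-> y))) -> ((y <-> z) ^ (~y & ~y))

(i) fails at (0,0,1): the formula yields 1, g is 0.
(ii) fails at (0,0,0): the formula yields 1, g is 0.
(iv) fails at (0,0,1): the formula yields 1, g is 0.
Only (iii) survives; checking it on all 8 rows confirms it matches g.

iii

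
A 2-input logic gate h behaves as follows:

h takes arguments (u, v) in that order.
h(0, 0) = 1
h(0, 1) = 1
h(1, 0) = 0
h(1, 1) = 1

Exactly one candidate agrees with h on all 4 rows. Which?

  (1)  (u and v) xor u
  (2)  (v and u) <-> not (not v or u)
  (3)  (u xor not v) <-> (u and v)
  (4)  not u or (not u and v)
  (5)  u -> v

(1) disagrees with h on (0,0) (formula → 0, table → 1); rule it out.
(2) disagrees with h on (0,1) (formula → 0, table → 1); rule it out.
(3) disagrees with h on (0,0) (formula → 0, table → 1); rule it out.
(4) disagrees with h on (1,1) (formula → 0, table → 1); rule it out.
Only (5) survives; checking it on all 4 rows confirms it matches h.

5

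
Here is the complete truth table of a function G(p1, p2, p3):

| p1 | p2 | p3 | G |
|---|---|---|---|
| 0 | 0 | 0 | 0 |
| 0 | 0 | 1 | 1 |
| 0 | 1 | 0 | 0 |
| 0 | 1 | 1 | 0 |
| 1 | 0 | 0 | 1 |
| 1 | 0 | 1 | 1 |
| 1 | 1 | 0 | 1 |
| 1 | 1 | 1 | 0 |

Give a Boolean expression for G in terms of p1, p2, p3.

G(p1, p2, p3) = ((((not p1 and not p2) and p3) or ((p1 and not p2) and not p3)) or ((p1 and not p2) and p3)) or ((p1 and p2) and not p3)

Collect the rows where G=1 — (0,0,1), (1,0,0), (1,0,1), (1,1,0) — and write one minterm per row: ¬p1·¬p2·p3, p1·¬p2·¬p3, p1·¬p2·p3, p1·p2·¬p3. Their union (logical OR) reproduces the table exactly.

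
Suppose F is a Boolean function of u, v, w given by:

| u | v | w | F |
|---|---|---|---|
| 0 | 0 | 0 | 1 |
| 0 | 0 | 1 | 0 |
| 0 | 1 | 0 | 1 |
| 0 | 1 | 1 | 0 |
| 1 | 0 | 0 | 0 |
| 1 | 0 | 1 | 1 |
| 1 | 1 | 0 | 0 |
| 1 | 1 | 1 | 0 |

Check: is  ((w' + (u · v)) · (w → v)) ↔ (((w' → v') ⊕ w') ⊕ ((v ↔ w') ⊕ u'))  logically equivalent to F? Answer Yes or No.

Test each input against both F and the formula:
  u=0, v=0, w=0: formula gives 1, F = 1 ✓
  u=0, v=0, w=1: formula gives 0, F = 0 ✓
  u=0, v=1, w=0: formula gives 1, F = 1 ✓
  u=0, v=1, w=1: formula gives 1, but F = 0 ✗
A single disagreement suffices: at (0,1,1) they differ, so the formula does not compute F.

No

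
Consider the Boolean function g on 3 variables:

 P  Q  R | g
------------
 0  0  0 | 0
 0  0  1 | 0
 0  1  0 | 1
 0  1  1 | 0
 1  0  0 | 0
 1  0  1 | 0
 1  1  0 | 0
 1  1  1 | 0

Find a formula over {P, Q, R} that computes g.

g is 1 on exactly one input, (0,1,0), whose minterm is ¬P·Q·¬R. So g is just that conjunction.

g(P, Q, R) = (not P and Q) and not R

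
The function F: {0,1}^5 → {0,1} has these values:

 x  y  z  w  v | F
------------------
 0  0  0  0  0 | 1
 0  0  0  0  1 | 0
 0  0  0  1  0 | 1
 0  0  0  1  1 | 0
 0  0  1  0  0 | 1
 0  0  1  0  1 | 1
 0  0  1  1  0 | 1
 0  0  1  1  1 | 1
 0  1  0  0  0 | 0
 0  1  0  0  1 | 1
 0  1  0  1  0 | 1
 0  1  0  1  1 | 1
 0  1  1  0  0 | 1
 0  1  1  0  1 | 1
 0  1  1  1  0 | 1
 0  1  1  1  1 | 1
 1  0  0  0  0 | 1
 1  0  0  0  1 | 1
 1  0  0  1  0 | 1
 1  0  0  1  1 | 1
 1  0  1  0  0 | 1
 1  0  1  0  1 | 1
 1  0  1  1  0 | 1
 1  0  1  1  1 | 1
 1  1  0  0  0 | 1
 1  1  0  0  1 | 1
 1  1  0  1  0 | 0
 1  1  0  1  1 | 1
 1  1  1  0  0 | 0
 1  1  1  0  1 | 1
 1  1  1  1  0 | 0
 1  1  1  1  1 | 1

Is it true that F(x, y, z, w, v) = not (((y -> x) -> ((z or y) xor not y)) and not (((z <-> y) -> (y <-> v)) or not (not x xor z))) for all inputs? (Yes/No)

Evaluate not (((y -> x) -> ((z or y) xor not y)) and not (((z <-> y) -> (y <-> v)) or not (not x xor z))) on each row and compare to F:
  x=0, y=0, z=0, w=0, v=0: formula gives 1, F = 1 ✓
  x=0, y=0, z=0, w=0, v=1: formula gives 0, F = 0 ✓
  x=0, y=0, z=0, w=1, v=0: formula gives 1, F = 1 ✓
  x=0, y=0, z=0, w=1, v=1: formula gives 0, F = 0 ✓
  …
  x=0, y=1, z=0, w=0, v=0: formula gives 1, but F = 0 ✗
Row (0,1,0,0,0) is a counterexample, so the formula is not equivalent to F.

No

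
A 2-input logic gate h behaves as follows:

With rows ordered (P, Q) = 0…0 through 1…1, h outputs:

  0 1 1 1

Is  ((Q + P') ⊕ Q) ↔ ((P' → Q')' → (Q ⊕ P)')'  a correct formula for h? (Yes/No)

Check the formula against h row by row:
  P=0, Q=0: formula gives 0, h = 0 ✓
  P=0, Q=1: formula gives 0, but h = 1 ✗
A single disagreement suffices: at (0,1) they differ, so the formula does not compute h.

No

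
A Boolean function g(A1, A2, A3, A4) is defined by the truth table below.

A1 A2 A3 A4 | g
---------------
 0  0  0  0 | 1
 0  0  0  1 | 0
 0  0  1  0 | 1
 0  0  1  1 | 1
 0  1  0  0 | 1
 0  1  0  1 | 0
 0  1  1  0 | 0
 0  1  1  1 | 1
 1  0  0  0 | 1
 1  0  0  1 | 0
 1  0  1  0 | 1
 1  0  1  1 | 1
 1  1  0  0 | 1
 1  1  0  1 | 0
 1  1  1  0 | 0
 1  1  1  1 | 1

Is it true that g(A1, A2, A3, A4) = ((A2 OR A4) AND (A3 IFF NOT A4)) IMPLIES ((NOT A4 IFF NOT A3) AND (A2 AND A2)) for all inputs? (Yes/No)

Yes

Check the formula against g row by row:
  A1=0, A2=0, A3=0, A4=0: formula gives 1, g = 1 ✓
  A1=0, A2=0, A3=0, A4=1: formula gives 0, g = 0 ✓
  A1=0, A2=0, A3=1, A4=0: formula gives 1, g = 1 ✓
  A1=0, A2=0, A3=1, A4=1: formula gives 1, g = 1 ✓
  …and likewise for the remaining 12 rows.
No disagreement on any input; they are logically equivalent.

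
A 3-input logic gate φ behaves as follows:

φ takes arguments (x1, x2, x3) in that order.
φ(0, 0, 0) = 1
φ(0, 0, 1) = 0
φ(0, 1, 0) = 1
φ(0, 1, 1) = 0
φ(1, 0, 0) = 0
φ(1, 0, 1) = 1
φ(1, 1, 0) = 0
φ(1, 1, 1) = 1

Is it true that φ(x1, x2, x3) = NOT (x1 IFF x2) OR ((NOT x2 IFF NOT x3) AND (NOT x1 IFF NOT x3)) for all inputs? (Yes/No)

Test each input against both φ and the formula:
  x1=0, x2=0, x3=0: formula gives 1, φ = 1 ✓
  x1=0, x2=0, x3=1: formula gives 0, φ = 0 ✓
  x1=0, x2=1, x3=0: formula gives 1, φ = 1 ✓
  x1=0, x2=1, x3=1: formula gives 1, but φ = 0 ✗
Since they disagree at (0,1,1), the expression is not a correct formula for φ.

No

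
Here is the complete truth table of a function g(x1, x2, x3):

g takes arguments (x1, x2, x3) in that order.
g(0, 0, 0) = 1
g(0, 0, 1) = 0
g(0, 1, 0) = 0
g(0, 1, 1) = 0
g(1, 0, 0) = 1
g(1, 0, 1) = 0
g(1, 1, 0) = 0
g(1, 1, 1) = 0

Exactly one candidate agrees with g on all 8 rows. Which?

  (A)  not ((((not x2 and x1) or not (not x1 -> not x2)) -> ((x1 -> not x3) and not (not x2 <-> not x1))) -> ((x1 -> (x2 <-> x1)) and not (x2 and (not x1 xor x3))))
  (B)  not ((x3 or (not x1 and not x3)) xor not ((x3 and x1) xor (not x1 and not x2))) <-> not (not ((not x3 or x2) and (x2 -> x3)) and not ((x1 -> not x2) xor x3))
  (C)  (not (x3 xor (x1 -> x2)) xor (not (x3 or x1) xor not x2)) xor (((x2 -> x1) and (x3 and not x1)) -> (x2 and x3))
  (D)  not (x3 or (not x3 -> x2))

D

(A) disagrees with g on (0,0,0) (formula → 0, table → 1); rule it out.
(B) disagrees with g on (0,0,0) (formula → 0, table → 1); rule it out.
(C) disagrees with g on (1,1,0) (formula → 1, table → 0); rule it out.
(D) is the remaining candidate, and it agrees with g on all 8 inputs.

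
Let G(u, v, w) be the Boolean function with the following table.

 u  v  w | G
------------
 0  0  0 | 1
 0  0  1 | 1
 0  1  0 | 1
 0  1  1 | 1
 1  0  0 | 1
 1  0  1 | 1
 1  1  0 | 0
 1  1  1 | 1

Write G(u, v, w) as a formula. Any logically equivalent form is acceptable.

Only row (1,1,0) gives 0. So G is 1 everywhere except there — the complement of the minterm u·v·¬w.

G(u, v, w) = NOT ((u AND v) AND NOT w)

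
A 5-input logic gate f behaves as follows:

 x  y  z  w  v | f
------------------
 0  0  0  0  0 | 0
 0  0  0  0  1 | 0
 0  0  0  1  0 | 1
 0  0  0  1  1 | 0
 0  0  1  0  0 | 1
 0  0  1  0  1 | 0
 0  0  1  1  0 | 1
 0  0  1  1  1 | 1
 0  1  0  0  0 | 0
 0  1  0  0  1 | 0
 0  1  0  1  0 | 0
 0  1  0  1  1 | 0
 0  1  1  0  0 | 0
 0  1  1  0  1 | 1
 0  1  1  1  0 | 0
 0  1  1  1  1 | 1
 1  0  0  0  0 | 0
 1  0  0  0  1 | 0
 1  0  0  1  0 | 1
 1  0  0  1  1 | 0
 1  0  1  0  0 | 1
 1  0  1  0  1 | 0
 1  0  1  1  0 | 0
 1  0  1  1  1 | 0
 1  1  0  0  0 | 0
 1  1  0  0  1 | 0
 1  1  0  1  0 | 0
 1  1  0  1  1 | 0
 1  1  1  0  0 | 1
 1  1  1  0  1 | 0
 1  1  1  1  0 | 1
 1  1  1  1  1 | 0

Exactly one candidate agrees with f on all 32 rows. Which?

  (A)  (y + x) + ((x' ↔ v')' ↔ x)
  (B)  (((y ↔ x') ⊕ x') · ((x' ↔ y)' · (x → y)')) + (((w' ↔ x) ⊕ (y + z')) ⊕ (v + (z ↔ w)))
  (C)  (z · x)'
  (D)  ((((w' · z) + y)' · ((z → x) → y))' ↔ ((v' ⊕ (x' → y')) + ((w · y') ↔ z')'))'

D

(A): at (0,0,0,0,0) it gives 1, but f = 0 — eliminated.
(B): at (0,0,0,1,0) it gives 0, but f = 1 — eliminated.
(C): at (0,0,0,0,0) it gives 1, but f = 0 — eliminated.
Only (D) survives; checking it on all 32 rows confirms it matches f.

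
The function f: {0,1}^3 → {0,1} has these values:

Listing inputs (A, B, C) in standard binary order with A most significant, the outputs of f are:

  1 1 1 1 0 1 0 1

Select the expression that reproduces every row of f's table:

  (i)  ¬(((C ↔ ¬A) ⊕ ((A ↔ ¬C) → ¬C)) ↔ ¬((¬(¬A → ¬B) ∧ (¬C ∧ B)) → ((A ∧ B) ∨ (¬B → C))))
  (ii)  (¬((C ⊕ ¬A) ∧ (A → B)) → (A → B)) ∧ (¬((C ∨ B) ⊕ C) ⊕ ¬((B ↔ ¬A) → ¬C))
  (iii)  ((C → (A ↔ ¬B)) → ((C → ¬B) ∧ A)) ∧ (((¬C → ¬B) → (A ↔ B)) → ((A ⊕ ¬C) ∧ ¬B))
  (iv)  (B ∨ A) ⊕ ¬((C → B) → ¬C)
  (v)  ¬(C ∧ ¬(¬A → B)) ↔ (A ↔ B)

i

(ii): at (0,1,0) it gives 0, but f = 1 — eliminated.
(iii): at (0,0,0) it gives 0, but f = 1 — eliminated.
(iv): at (0,0,0) it gives 0, but f = 1 — eliminated.
(v): at (0,0,1) it gives 0, but f = 1 — eliminated.
(i) is the remaining candidate, and it agrees with f on all 8 inputs.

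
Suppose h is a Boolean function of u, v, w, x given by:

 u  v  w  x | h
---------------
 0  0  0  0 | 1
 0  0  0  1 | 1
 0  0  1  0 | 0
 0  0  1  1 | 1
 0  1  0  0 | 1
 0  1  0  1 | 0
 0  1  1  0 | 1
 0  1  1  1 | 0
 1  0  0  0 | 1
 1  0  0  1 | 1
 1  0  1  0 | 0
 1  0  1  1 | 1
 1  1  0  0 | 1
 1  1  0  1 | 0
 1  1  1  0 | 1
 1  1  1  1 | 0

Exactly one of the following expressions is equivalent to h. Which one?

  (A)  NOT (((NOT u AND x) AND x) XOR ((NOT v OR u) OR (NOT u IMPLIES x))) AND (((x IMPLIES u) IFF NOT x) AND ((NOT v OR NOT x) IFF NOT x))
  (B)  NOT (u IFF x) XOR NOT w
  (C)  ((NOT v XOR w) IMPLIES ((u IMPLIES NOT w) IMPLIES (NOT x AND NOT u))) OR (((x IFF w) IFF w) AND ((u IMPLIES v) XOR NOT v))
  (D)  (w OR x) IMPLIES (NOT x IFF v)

(A) fails at (0,0,0,0): the formula yields 0, h is 1.
(B) fails at (0,0,0,1): the formula yields 0, h is 1.
(C) fails at (0,0,0,1): the formula yields 0, h is 1.
Only (D) survives; checking it on all 16 rows confirms it matches h.

D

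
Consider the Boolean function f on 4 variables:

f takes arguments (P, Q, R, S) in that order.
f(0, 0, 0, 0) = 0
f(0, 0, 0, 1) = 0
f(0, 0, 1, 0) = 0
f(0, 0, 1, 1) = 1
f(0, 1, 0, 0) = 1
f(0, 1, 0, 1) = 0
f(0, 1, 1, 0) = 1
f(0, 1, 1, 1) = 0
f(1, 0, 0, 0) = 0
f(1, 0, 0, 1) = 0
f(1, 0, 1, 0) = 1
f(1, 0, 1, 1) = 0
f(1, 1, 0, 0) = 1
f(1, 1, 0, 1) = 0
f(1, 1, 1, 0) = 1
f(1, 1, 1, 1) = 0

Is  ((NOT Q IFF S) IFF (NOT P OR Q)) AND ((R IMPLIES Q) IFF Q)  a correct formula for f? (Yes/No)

Yes

Test each input against both f and the formula:
  P=0, Q=0, R=0, S=0: formula gives 0, f = 0 ✓
  P=0, Q=0, R=0, S=1: formula gives 0, f = 0 ✓
  P=0, Q=0, R=1, S=0: formula gives 0, f = 0 ✓
  P=0, Q=0, R=1, S=1: formula gives 1, f = 1 ✓
  … (the remaining 12 rows also agree.)
Every row agrees, so the formula is equivalent.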